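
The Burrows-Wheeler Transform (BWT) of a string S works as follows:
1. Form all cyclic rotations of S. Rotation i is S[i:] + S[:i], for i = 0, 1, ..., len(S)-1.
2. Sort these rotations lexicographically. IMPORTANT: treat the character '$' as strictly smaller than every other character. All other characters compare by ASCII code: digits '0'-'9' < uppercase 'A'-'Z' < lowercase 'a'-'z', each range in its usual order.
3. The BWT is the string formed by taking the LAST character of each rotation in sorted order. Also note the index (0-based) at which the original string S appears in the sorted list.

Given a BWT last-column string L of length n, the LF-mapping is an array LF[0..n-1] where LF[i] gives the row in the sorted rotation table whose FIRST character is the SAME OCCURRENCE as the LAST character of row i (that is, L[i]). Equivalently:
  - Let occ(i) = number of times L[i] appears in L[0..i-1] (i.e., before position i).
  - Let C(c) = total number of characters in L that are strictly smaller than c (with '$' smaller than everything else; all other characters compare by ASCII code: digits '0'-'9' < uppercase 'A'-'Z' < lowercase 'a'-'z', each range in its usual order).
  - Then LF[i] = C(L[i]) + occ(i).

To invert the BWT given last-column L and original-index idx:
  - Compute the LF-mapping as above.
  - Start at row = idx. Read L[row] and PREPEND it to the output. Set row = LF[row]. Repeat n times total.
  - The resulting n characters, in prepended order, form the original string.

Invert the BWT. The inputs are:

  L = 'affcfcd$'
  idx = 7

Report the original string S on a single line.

LF mapping: 1 5 6 2 7 3 4 0
Walk LF starting at row 7, prepending L[row]:
  step 1: row=7, L[7]='$', prepend. Next row=LF[7]=0
  step 2: row=0, L[0]='a', prepend. Next row=LF[0]=1
  step 3: row=1, L[1]='f', prepend. Next row=LF[1]=5
  step 4: row=5, L[5]='c', prepend. Next row=LF[5]=3
  step 5: row=3, L[3]='c', prepend. Next row=LF[3]=2
  step 6: row=2, L[2]='f', prepend. Next row=LF[2]=6
  step 7: row=6, L[6]='d', prepend. Next row=LF[6]=4
  step 8: row=4, L[4]='f', prepend. Next row=LF[4]=7
Reversed output: fdfccfa$

Answer: fdfccfa$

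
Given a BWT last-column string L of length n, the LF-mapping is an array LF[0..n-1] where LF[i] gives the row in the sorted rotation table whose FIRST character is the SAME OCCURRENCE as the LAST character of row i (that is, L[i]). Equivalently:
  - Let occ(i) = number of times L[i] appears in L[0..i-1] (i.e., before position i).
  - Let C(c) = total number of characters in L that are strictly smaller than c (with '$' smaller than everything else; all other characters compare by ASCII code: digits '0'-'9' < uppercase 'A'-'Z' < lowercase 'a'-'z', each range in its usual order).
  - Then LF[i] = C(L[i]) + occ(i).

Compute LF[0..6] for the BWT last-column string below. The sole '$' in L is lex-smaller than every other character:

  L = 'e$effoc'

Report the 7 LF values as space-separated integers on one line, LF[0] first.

Answer: 2 0 3 4 5 6 1

Derivation:
Char counts: '$':1, 'c':1, 'e':2, 'f':2, 'o':1
C (first-col start): C('$')=0, C('c')=1, C('e')=2, C('f')=4, C('o')=6
L[0]='e': occ=0, LF[0]=C('e')+0=2+0=2
L[1]='$': occ=0, LF[1]=C('$')+0=0+0=0
L[2]='e': occ=1, LF[2]=C('e')+1=2+1=3
L[3]='f': occ=0, LF[3]=C('f')+0=4+0=4
L[4]='f': occ=1, LF[4]=C('f')+1=4+1=5
L[5]='o': occ=0, LF[5]=C('o')+0=6+0=6
L[6]='c': occ=0, LF[6]=C('c')+0=1+0=1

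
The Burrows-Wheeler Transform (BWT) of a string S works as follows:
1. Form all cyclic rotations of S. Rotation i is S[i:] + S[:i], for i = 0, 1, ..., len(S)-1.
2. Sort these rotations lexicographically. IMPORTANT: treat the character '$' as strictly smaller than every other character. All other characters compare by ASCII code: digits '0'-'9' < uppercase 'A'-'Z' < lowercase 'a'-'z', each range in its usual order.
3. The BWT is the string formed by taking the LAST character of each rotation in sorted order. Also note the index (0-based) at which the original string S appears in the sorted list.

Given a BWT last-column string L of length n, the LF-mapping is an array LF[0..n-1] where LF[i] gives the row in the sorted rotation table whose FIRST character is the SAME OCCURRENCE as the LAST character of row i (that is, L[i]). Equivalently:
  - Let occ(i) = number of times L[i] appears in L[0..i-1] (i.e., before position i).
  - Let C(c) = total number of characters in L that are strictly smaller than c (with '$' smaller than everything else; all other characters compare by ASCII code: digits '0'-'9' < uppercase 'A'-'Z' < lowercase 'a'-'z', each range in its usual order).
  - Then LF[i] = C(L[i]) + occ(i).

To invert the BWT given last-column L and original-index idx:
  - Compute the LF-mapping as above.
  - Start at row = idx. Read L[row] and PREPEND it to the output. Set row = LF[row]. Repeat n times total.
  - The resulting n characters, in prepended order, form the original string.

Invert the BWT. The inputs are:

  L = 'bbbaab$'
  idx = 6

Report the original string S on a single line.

Answer: bbabab$

Derivation:
LF mapping: 3 4 5 1 2 6 0
Walk LF starting at row 6, prepending L[row]:
  step 1: row=6, L[6]='$', prepend. Next row=LF[6]=0
  step 2: row=0, L[0]='b', prepend. Next row=LF[0]=3
  step 3: row=3, L[3]='a', prepend. Next row=LF[3]=1
  step 4: row=1, L[1]='b', prepend. Next row=LF[1]=4
  step 5: row=4, L[4]='a', prepend. Next row=LF[4]=2
  step 6: row=2, L[2]='b', prepend. Next row=LF[2]=5
  step 7: row=5, L[5]='b', prepend. Next row=LF[5]=6
Reversed output: bbabab$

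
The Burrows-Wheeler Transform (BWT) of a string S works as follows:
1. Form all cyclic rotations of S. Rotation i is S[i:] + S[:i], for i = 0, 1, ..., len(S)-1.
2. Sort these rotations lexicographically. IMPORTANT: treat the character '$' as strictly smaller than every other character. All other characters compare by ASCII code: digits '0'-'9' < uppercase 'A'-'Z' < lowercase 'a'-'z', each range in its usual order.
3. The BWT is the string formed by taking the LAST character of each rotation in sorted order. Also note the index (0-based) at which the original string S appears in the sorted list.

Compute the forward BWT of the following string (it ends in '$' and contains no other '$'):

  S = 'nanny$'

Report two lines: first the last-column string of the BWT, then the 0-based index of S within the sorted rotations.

Answer: yn$ann
2

Derivation:
All 6 rotations (rotation i = S[i:]+S[:i]):
  rot[0] = nanny$
  rot[1] = anny$n
  rot[2] = nny$na
  rot[3] = ny$nan
  rot[4] = y$nann
  rot[5] = $nanny
Sorted (with $ < everything):
  sorted[0] = $nanny  (last char: 'y')
  sorted[1] = anny$n  (last char: 'n')
  sorted[2] = nanny$  (last char: '$')
  sorted[3] = nny$na  (last char: 'a')
  sorted[4] = ny$nan  (last char: 'n')
  sorted[5] = y$nann  (last char: 'n')
Last column: yn$ann
Original string S is at sorted index 2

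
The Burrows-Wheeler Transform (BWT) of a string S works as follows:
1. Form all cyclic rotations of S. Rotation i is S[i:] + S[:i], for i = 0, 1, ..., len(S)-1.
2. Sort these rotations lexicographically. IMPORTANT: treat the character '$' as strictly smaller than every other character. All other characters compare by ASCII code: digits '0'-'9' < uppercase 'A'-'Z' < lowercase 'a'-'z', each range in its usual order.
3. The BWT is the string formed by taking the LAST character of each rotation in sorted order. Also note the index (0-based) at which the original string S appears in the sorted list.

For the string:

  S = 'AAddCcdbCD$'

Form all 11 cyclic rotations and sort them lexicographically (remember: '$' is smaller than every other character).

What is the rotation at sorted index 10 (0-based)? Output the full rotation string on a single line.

Answer: ddCcdbCD$AA

Derivation:
All 11 rotations (rotation i = S[i:]+S[:i]):
  rot[0] = AAddCcdbCD$
  rot[1] = AddCcdbCD$A
  rot[2] = ddCcdbCD$AA
  rot[3] = dCcdbCD$AAd
  rot[4] = CcdbCD$AAdd
  rot[5] = cdbCD$AAddC
  rot[6] = dbCD$AAddCc
  rot[7] = bCD$AAddCcd
  rot[8] = CD$AAddCcdb
  rot[9] = D$AAddCcdbC
  rot[10] = $AAddCcdbCD
Sorted (with $ < everything):
  sorted[0] = $AAddCcdbCD
  sorted[1] = AAddCcdbCD$
  sorted[2] = AddCcdbCD$A
  sorted[3] = CD$AAddCcdb
  sorted[4] = CcdbCD$AAdd
  sorted[5] = D$AAddCcdbC
  sorted[6] = bCD$AAddCcd
  sorted[7] = cdbCD$AAddC
  sorted[8] = dCcdbCD$AAd
  sorted[9] = dbCD$AAddCc
  sorted[10] = ddCcdbCD$AA
sorted[10] = ddCcdbCD$AA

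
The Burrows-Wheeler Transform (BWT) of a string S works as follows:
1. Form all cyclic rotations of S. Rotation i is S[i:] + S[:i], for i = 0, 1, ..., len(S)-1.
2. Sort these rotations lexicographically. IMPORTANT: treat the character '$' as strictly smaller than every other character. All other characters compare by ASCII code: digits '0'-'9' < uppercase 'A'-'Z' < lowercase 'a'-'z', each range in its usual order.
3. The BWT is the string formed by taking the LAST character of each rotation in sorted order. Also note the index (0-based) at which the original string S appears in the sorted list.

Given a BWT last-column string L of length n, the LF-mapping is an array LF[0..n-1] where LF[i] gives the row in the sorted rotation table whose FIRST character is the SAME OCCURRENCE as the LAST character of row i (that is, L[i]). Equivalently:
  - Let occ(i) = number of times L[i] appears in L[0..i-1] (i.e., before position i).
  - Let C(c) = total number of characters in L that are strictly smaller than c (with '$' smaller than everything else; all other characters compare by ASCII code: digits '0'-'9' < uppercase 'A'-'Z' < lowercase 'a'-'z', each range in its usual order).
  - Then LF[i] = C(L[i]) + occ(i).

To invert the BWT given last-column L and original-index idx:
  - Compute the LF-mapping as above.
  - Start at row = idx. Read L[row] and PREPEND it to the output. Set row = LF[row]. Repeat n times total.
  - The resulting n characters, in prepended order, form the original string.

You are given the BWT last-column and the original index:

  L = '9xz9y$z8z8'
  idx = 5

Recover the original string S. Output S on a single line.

Answer: x8z8zzy99$

Derivation:
LF mapping: 3 5 7 4 6 0 8 1 9 2
Walk LF starting at row 5, prepending L[row]:
  step 1: row=5, L[5]='$', prepend. Next row=LF[5]=0
  step 2: row=0, L[0]='9', prepend. Next row=LF[0]=3
  step 3: row=3, L[3]='9', prepend. Next row=LF[3]=4
  step 4: row=4, L[4]='y', prepend. Next row=LF[4]=6
  step 5: row=6, L[6]='z', prepend. Next row=LF[6]=8
  step 6: row=8, L[8]='z', prepend. Next row=LF[8]=9
  step 7: row=9, L[9]='8', prepend. Next row=LF[9]=2
  step 8: row=2, L[2]='z', prepend. Next row=LF[2]=7
  step 9: row=7, L[7]='8', prepend. Next row=LF[7]=1
  step 10: row=1, L[1]='x', prepend. Next row=LF[1]=5
Reversed output: x8z8zzy99$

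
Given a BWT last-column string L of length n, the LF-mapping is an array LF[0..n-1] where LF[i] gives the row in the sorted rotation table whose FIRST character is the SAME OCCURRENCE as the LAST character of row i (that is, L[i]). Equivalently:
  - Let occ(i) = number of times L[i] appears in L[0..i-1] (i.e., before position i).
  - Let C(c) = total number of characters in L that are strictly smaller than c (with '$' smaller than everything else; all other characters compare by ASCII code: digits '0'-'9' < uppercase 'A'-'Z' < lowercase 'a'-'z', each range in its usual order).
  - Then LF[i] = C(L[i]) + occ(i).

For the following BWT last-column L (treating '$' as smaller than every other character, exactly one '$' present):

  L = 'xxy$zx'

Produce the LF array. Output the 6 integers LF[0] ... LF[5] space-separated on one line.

Answer: 1 2 4 0 5 3

Derivation:
Char counts: '$':1, 'x':3, 'y':1, 'z':1
C (first-col start): C('$')=0, C('x')=1, C('y')=4, C('z')=5
L[0]='x': occ=0, LF[0]=C('x')+0=1+0=1
L[1]='x': occ=1, LF[1]=C('x')+1=1+1=2
L[2]='y': occ=0, LF[2]=C('y')+0=4+0=4
L[3]='$': occ=0, LF[3]=C('$')+0=0+0=0
L[4]='z': occ=0, LF[4]=C('z')+0=5+0=5
L[5]='x': occ=2, LF[5]=C('x')+2=1+2=3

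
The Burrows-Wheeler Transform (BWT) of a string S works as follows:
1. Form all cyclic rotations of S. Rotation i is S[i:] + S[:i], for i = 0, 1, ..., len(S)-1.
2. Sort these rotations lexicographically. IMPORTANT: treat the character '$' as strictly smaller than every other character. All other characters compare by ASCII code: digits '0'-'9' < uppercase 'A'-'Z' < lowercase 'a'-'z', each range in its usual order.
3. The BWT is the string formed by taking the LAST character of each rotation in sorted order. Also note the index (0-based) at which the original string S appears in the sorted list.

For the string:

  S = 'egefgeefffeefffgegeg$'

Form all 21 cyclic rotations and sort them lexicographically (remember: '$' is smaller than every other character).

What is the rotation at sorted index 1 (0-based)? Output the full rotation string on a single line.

All 21 rotations (rotation i = S[i:]+S[:i]):
  rot[0] = egefgeefffeefffgegeg$
  rot[1] = gefgeefffeefffgegeg$e
  rot[2] = efgeefffeefffgegeg$eg
  rot[3] = fgeefffeefffgegeg$ege
  rot[4] = geefffeefffgegeg$egef
  rot[5] = eefffeefffgegeg$egefg
  rot[6] = efffeefffgegeg$egefge
  rot[7] = fffeefffgegeg$egefgee
  rot[8] = ffeefffgegeg$egefgeef
  rot[9] = feefffgegeg$egefgeeff
  rot[10] = eefffgegeg$egefgeefff
  rot[11] = efffgegeg$egefgeefffe
  rot[12] = fffgegeg$egefgeefffee
  rot[13] = ffgegeg$egefgeefffeef
  rot[14] = fgegeg$egefgeefffeeff
  rot[15] = gegeg$egefgeefffeefff
  rot[16] = egeg$egefgeefffeefffg
  rot[17] = geg$egefgeefffeefffge
  rot[18] = eg$egefgeefffeefffgeg
  rot[19] = g$egefgeefffeefffgege
  rot[20] = $egefgeefffeefffgegeg
Sorted (with $ < everything):
  sorted[0] = $egefgeefffeefffgegeg
  sorted[1] = eefffeefffgegeg$egefg
  sorted[2] = eefffgegeg$egefgeefff
  sorted[3] = efffeefffgegeg$egefge
  sorted[4] = efffgegeg$egefgeefffe
  sorted[5] = efgeefffeefffgegeg$eg
  sorted[6] = eg$egefgeefffeefffgeg
  sorted[7] = egefgeefffeefffgegeg$
  sorted[8] = egeg$egefgeefffeefffg
  sorted[9] = feefffgegeg$egefgeeff
  sorted[10] = ffeefffgegeg$egefgeef
  sorted[11] = fffeefffgegeg$egefgee
  sorted[12] = fffgegeg$egefgeefffee
  sorted[13] = ffgegeg$egefgeefffeef
  sorted[14] = fgeefffeefffgegeg$ege
  sorted[15] = fgegeg$egefgeefffeeff
  sorted[16] = g$egefgeefffeefffgege
  sorted[17] = geefffeefffgegeg$egef
  sorted[18] = gefgeefffeefffgegeg$e
  sorted[19] = geg$egefgeefffeefffge
  sorted[20] = gegeg$egefgeefffeefff
sorted[1] = eefffeefffgegeg$egefg

Answer: eefffeefffgegeg$egefg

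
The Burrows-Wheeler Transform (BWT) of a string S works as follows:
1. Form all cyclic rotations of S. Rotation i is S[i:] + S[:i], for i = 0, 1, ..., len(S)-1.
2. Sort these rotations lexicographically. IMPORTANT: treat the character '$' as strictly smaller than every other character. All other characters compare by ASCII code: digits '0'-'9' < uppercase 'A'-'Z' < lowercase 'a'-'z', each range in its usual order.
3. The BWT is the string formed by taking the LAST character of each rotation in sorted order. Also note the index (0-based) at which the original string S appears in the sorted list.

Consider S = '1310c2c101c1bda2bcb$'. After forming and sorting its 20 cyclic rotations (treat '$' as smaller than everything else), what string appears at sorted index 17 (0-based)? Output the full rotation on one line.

All 20 rotations (rotation i = S[i:]+S[:i]):
  rot[0] = 1310c2c101c1bda2bcb$
  rot[1] = 310c2c101c1bda2bcb$1
  rot[2] = 10c2c101c1bda2bcb$13
  rot[3] = 0c2c101c1bda2bcb$131
  rot[4] = c2c101c1bda2bcb$1310
  rot[5] = 2c101c1bda2bcb$1310c
  rot[6] = c101c1bda2bcb$1310c2
  rot[7] = 101c1bda2bcb$1310c2c
  rot[8] = 01c1bda2bcb$1310c2c1
  rot[9] = 1c1bda2bcb$1310c2c10
  rot[10] = c1bda2bcb$1310c2c101
  rot[11] = 1bda2bcb$1310c2c101c
  rot[12] = bda2bcb$1310c2c101c1
  rot[13] = da2bcb$1310c2c101c1b
  rot[14] = a2bcb$1310c2c101c1bd
  rot[15] = 2bcb$1310c2c101c1bda
  rot[16] = bcb$1310c2c101c1bda2
  rot[17] = cb$1310c2c101c1bda2b
  rot[18] = b$1310c2c101c1bda2bc
  rot[19] = $1310c2c101c1bda2bcb
Sorted (with $ < everything):
  sorted[0] = $1310c2c101c1bda2bcb
  sorted[1] = 01c1bda2bcb$1310c2c1
  sorted[2] = 0c2c101c1bda2bcb$131
  sorted[3] = 101c1bda2bcb$1310c2c
  sorted[4] = 10c2c101c1bda2bcb$13
  sorted[5] = 1310c2c101c1bda2bcb$
  sorted[6] = 1bda2bcb$1310c2c101c
  sorted[7] = 1c1bda2bcb$1310c2c10
  sorted[8] = 2bcb$1310c2c101c1bda
  sorted[9] = 2c101c1bda2bcb$1310c
  sorted[10] = 310c2c101c1bda2bcb$1
  sorted[11] = a2bcb$1310c2c101c1bd
  sorted[12] = b$1310c2c101c1bda2bc
  sorted[13] = bcb$1310c2c101c1bda2
  sorted[14] = bda2bcb$1310c2c101c1
  sorted[15] = c101c1bda2bcb$1310c2
  sorted[16] = c1bda2bcb$1310c2c101
  sorted[17] = c2c101c1bda2bcb$1310
  sorted[18] = cb$1310c2c101c1bda2b
  sorted[19] = da2bcb$1310c2c101c1b
sorted[17] = c2c101c1bda2bcb$1310

Answer: c2c101c1bda2bcb$1310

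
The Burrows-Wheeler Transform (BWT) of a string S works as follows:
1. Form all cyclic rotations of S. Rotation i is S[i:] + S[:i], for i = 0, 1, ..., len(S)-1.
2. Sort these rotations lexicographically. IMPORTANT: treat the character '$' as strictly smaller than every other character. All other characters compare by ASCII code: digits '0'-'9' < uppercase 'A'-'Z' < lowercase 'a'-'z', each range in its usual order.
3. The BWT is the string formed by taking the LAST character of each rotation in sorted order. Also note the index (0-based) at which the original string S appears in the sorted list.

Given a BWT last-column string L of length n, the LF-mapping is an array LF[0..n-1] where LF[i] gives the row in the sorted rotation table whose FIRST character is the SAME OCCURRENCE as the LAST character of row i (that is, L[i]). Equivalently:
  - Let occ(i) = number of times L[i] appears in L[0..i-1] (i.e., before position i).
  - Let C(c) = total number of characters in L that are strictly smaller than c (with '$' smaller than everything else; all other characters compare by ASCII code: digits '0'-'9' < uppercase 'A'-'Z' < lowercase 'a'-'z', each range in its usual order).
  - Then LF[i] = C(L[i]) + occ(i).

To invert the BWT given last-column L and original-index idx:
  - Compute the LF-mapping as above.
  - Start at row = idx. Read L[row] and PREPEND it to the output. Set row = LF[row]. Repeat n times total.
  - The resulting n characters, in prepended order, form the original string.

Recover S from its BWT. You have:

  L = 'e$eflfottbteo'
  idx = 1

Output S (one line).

Answer: bottletoffee$

Derivation:
LF mapping: 2 0 3 5 7 6 8 10 11 1 12 4 9
Walk LF starting at row 1, prepending L[row]:
  step 1: row=1, L[1]='$', prepend. Next row=LF[1]=0
  step 2: row=0, L[0]='e', prepend. Next row=LF[0]=2
  step 3: row=2, L[2]='e', prepend. Next row=LF[2]=3
  step 4: row=3, L[3]='f', prepend. Next row=LF[3]=5
  step 5: row=5, L[5]='f', prepend. Next row=LF[5]=6
  step 6: row=6, L[6]='o', prepend. Next row=LF[6]=8
  step 7: row=8, L[8]='t', prepend. Next row=LF[8]=11
  step 8: row=11, L[11]='e', prepend. Next row=LF[11]=4
  step 9: row=4, L[4]='l', prepend. Next row=LF[4]=7
  step 10: row=7, L[7]='t', prepend. Next row=LF[7]=10
  step 11: row=10, L[10]='t', prepend. Next row=LF[10]=12
  step 12: row=12, L[12]='o', prepend. Next row=LF[12]=9
  step 13: row=9, L[9]='b', prepend. Next row=LF[9]=1
Reversed output: bottletoffee$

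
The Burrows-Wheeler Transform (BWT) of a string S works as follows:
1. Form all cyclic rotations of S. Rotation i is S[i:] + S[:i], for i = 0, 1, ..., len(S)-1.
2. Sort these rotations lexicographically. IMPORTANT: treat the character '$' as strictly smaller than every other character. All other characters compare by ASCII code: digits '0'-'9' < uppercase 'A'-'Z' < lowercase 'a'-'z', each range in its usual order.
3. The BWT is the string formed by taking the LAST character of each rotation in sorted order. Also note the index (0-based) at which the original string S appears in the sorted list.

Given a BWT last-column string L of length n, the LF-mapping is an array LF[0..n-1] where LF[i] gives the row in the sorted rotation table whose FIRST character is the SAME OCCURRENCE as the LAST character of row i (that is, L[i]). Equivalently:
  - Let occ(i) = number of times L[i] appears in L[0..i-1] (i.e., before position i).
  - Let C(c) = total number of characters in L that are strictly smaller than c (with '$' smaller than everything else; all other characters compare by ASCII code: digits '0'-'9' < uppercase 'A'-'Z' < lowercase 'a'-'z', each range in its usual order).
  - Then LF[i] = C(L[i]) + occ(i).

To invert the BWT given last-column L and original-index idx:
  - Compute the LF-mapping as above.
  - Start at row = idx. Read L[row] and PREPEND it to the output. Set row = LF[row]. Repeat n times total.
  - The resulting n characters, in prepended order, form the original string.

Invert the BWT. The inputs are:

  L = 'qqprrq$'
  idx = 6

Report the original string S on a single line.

Answer: rqrqpq$

Derivation:
LF mapping: 2 3 1 5 6 4 0
Walk LF starting at row 6, prepending L[row]:
  step 1: row=6, L[6]='$', prepend. Next row=LF[6]=0
  step 2: row=0, L[0]='q', prepend. Next row=LF[0]=2
  step 3: row=2, L[2]='p', prepend. Next row=LF[2]=1
  step 4: row=1, L[1]='q', prepend. Next row=LF[1]=3
  step 5: row=3, L[3]='r', prepend. Next row=LF[3]=5
  step 6: row=5, L[5]='q', prepend. Next row=LF[5]=4
  step 7: row=4, L[4]='r', prepend. Next row=LF[4]=6
Reversed output: rqrqpq$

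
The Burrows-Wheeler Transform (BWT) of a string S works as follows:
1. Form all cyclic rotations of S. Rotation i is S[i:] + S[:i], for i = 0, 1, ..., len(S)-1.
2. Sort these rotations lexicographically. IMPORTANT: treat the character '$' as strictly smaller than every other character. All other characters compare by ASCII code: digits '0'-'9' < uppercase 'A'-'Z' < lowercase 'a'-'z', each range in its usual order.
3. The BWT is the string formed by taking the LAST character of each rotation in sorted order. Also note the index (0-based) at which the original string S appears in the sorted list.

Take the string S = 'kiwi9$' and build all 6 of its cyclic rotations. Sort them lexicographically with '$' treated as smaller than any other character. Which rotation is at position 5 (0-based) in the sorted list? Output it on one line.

All 6 rotations (rotation i = S[i:]+S[:i]):
  rot[0] = kiwi9$
  rot[1] = iwi9$k
  rot[2] = wi9$ki
  rot[3] = i9$kiw
  rot[4] = 9$kiwi
  rot[5] = $kiwi9
Sorted (with $ < everything):
  sorted[0] = $kiwi9
  sorted[1] = 9$kiwi
  sorted[2] = i9$kiw
  sorted[3] = iwi9$k
  sorted[4] = kiwi9$
  sorted[5] = wi9$ki
sorted[5] = wi9$ki

Answer: wi9$ki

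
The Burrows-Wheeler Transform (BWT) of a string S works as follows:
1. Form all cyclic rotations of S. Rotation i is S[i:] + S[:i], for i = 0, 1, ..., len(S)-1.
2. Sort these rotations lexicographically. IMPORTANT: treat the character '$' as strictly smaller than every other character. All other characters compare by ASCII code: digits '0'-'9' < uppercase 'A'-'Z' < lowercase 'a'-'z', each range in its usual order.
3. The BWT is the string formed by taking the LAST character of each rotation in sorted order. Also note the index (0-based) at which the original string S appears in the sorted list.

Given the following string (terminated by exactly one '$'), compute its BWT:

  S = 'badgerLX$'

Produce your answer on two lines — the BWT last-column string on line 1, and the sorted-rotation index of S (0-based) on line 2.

Answer: XrLb$agde
4

Derivation:
All 9 rotations (rotation i = S[i:]+S[:i]):
  rot[0] = badgerLX$
  rot[1] = adgerLX$b
  rot[2] = dgerLX$ba
  rot[3] = gerLX$bad
  rot[4] = erLX$badg
  rot[5] = rLX$badge
  rot[6] = LX$badger
  rot[7] = X$badgerL
  rot[8] = $badgerLX
Sorted (with $ < everything):
  sorted[0] = $badgerLX  (last char: 'X')
  sorted[1] = LX$badger  (last char: 'r')
  sorted[2] = X$badgerL  (last char: 'L')
  sorted[3] = adgerLX$b  (last char: 'b')
  sorted[4] = badgerLX$  (last char: '$')
  sorted[5] = dgerLX$ba  (last char: 'a')
  sorted[6] = erLX$badg  (last char: 'g')
  sorted[7] = gerLX$bad  (last char: 'd')
  sorted[8] = rLX$badge  (last char: 'e')
Last column: XrLb$agde
Original string S is at sorted index 4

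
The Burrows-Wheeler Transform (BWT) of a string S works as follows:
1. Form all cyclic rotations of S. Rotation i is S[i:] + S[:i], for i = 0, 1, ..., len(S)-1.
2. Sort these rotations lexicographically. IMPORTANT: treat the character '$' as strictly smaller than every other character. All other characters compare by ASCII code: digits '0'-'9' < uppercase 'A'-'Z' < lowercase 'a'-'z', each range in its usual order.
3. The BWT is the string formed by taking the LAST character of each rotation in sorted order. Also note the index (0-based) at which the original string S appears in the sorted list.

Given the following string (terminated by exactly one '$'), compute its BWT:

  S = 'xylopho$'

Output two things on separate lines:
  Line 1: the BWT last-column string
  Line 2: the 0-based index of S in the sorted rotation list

Answer: opyhlo$x
6

Derivation:
All 8 rotations (rotation i = S[i:]+S[:i]):
  rot[0] = xylopho$
  rot[1] = ylopho$x
  rot[2] = lopho$xy
  rot[3] = opho$xyl
  rot[4] = pho$xylo
  rot[5] = ho$xylop
  rot[6] = o$xyloph
  rot[7] = $xylopho
Sorted (with $ < everything):
  sorted[0] = $xylopho  (last char: 'o')
  sorted[1] = ho$xylop  (last char: 'p')
  sorted[2] = lopho$xy  (last char: 'y')
  sorted[3] = o$xyloph  (last char: 'h')
  sorted[4] = opho$xyl  (last char: 'l')
  sorted[5] = pho$xylo  (last char: 'o')
  sorted[6] = xylopho$  (last char: '$')
  sorted[7] = ylopho$x  (last char: 'x')
Last column: opyhlo$x
Original string S is at sorted index 6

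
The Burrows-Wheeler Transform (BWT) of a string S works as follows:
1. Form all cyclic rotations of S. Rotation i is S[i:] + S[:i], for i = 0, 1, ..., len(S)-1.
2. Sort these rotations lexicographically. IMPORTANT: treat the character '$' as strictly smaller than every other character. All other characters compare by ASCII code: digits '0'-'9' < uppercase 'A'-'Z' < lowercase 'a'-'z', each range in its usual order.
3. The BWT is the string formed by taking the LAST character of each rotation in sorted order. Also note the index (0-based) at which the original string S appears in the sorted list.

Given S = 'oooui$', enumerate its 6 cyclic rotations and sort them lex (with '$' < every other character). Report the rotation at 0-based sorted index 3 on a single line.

All 6 rotations (rotation i = S[i:]+S[:i]):
  rot[0] = oooui$
  rot[1] = ooui$o
  rot[2] = oui$oo
  rot[3] = ui$ooo
  rot[4] = i$ooou
  rot[5] = $oooui
Sorted (with $ < everything):
  sorted[0] = $oooui
  sorted[1] = i$ooou
  sorted[2] = oooui$
  sorted[3] = ooui$o
  sorted[4] = oui$oo
  sorted[5] = ui$ooo
sorted[3] = ooui$o

Answer: ooui$o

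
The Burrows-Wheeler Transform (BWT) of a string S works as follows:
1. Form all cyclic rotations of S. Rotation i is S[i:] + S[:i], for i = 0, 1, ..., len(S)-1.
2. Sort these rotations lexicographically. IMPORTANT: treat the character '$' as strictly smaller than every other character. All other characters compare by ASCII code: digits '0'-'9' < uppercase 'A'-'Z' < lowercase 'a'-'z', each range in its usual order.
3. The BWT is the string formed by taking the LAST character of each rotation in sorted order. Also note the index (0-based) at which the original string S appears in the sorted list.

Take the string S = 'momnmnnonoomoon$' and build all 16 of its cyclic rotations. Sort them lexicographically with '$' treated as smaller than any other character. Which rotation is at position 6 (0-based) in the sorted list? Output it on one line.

Answer: nmnnonoomoon$mom

Derivation:
All 16 rotations (rotation i = S[i:]+S[:i]):
  rot[0] = momnmnnonoomoon$
  rot[1] = omnmnnonoomoon$m
  rot[2] = mnmnnonoomoon$mo
  rot[3] = nmnnonoomoon$mom
  rot[4] = mnnonoomoon$momn
  rot[5] = nnonoomoon$momnm
  rot[6] = nonoomoon$momnmn
  rot[7] = onoomoon$momnmnn
  rot[8] = noomoon$momnmnno
  rot[9] = oomoon$momnmnnon
  rot[10] = omoon$momnmnnono
  rot[11] = moon$momnmnnonoo
  rot[12] = oon$momnmnnonoom
  rot[13] = on$momnmnnonoomo
  rot[14] = n$momnmnnonoomoo
  rot[15] = $momnmnnonoomoon
Sorted (with $ < everything):
  sorted[0] = $momnmnnonoomoon
  sorted[1] = mnmnnonoomoon$mo
  sorted[2] = mnnonoomoon$momn
  sorted[3] = momnmnnonoomoon$
  sorted[4] = moon$momnmnnonoo
  sorted[5] = n$momnmnnonoomoo
  sorted[6] = nmnnonoomoon$mom
  sorted[7] = nnonoomoon$momnm
  sorted[8] = nonoomoon$momnmn
  sorted[9] = noomoon$momnmnno
  sorted[10] = omnmnnonoomoon$m
  sorted[11] = omoon$momnmnnono
  sorted[12] = on$momnmnnonoomo
  sorted[13] = onoomoon$momnmnn
  sorted[14] = oomoon$momnmnnon
  sorted[15] = oon$momnmnnonoom
sorted[6] = nmnnonoomoon$mom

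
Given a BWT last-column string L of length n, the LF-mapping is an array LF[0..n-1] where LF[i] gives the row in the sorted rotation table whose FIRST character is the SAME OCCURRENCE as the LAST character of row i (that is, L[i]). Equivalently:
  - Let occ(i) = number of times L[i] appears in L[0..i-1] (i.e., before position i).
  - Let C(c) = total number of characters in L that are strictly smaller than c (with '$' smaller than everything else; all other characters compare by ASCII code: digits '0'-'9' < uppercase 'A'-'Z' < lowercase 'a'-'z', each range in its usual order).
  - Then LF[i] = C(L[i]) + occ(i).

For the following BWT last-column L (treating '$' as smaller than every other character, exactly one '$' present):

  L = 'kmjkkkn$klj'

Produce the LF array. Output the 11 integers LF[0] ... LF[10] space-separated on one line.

Answer: 3 9 1 4 5 6 10 0 7 8 2

Derivation:
Char counts: '$':1, 'j':2, 'k':5, 'l':1, 'm':1, 'n':1
C (first-col start): C('$')=0, C('j')=1, C('k')=3, C('l')=8, C('m')=9, C('n')=10
L[0]='k': occ=0, LF[0]=C('k')+0=3+0=3
L[1]='m': occ=0, LF[1]=C('m')+0=9+0=9
L[2]='j': occ=0, LF[2]=C('j')+0=1+0=1
L[3]='k': occ=1, LF[3]=C('k')+1=3+1=4
L[4]='k': occ=2, LF[4]=C('k')+2=3+2=5
L[5]='k': occ=3, LF[5]=C('k')+3=3+3=6
L[6]='n': occ=0, LF[6]=C('n')+0=10+0=10
L[7]='$': occ=0, LF[7]=C('$')+0=0+0=0
L[8]='k': occ=4, LF[8]=C('k')+4=3+4=7
L[9]='l': occ=0, LF[9]=C('l')+0=8+0=8
L[10]='j': occ=1, LF[10]=C('j')+1=1+1=2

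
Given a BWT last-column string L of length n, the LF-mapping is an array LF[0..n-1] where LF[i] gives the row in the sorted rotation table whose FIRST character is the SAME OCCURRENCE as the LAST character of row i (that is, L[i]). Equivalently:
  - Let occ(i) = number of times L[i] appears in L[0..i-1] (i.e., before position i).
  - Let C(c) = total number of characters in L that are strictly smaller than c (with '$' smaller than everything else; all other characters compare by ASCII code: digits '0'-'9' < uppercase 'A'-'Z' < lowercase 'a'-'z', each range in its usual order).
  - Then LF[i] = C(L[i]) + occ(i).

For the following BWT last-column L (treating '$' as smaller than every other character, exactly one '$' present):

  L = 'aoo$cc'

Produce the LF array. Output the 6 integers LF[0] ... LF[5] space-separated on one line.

Char counts: '$':1, 'a':1, 'c':2, 'o':2
C (first-col start): C('$')=0, C('a')=1, C('c')=2, C('o')=4
L[0]='a': occ=0, LF[0]=C('a')+0=1+0=1
L[1]='o': occ=0, LF[1]=C('o')+0=4+0=4
L[2]='o': occ=1, LF[2]=C('o')+1=4+1=5
L[3]='$': occ=0, LF[3]=C('$')+0=0+0=0
L[4]='c': occ=0, LF[4]=C('c')+0=2+0=2
L[5]='c': occ=1, LF[5]=C('c')+1=2+1=3

Answer: 1 4 5 0 2 3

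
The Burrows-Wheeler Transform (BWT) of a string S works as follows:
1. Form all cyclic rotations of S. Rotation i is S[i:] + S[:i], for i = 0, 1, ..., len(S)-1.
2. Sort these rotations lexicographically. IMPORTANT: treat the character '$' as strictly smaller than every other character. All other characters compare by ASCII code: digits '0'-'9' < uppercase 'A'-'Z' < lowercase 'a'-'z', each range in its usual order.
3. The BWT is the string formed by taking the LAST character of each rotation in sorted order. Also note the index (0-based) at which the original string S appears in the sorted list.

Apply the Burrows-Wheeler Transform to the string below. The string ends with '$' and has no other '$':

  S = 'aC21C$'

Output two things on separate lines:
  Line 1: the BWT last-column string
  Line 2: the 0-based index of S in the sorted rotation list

Answer: C2C1a$
5

Derivation:
All 6 rotations (rotation i = S[i:]+S[:i]):
  rot[0] = aC21C$
  rot[1] = C21C$a
  rot[2] = 21C$aC
  rot[3] = 1C$aC2
  rot[4] = C$aC21
  rot[5] = $aC21C
Sorted (with $ < everything):
  sorted[0] = $aC21C  (last char: 'C')
  sorted[1] = 1C$aC2  (last char: '2')
  sorted[2] = 21C$aC  (last char: 'C')
  sorted[3] = C$aC21  (last char: '1')
  sorted[4] = C21C$a  (last char: 'a')
  sorted[5] = aC21C$  (last char: '$')
Last column: C2C1a$
Original string S is at sorted index 5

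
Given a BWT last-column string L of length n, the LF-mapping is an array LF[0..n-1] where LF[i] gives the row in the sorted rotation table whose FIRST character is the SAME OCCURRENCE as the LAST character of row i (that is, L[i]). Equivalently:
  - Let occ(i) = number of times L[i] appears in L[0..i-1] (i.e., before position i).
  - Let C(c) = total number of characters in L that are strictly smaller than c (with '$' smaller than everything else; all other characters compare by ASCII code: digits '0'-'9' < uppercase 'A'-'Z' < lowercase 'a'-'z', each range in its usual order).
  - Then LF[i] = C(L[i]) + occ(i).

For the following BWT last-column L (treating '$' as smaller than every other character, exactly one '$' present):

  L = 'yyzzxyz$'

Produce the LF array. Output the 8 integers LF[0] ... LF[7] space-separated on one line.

Char counts: '$':1, 'x':1, 'y':3, 'z':3
C (first-col start): C('$')=0, C('x')=1, C('y')=2, C('z')=5
L[0]='y': occ=0, LF[0]=C('y')+0=2+0=2
L[1]='y': occ=1, LF[1]=C('y')+1=2+1=3
L[2]='z': occ=0, LF[2]=C('z')+0=5+0=5
L[3]='z': occ=1, LF[3]=C('z')+1=5+1=6
L[4]='x': occ=0, LF[4]=C('x')+0=1+0=1
L[5]='y': occ=2, LF[5]=C('y')+2=2+2=4
L[6]='z': occ=2, LF[6]=C('z')+2=5+2=7
L[7]='$': occ=0, LF[7]=C('$')+0=0+0=0

Answer: 2 3 5 6 1 4 7 0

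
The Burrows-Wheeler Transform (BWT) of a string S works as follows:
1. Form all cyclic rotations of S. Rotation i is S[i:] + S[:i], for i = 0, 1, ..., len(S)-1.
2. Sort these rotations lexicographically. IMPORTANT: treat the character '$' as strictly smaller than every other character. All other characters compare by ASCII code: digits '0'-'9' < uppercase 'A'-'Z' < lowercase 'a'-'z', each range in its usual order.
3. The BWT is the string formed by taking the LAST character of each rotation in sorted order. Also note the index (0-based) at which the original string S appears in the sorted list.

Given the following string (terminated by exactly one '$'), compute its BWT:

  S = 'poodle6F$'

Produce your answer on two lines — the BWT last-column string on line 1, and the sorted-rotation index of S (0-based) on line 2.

Answer: Fe6oldop$
8

Derivation:
All 9 rotations (rotation i = S[i:]+S[:i]):
  rot[0] = poodle6F$
  rot[1] = oodle6F$p
  rot[2] = odle6F$po
  rot[3] = dle6F$poo
  rot[4] = le6F$pood
  rot[5] = e6F$poodl
  rot[6] = 6F$poodle
  rot[7] = F$poodle6
  rot[8] = $poodle6F
Sorted (with $ < everything):
  sorted[0] = $poodle6F  (last char: 'F')
  sorted[1] = 6F$poodle  (last char: 'e')
  sorted[2] = F$poodle6  (last char: '6')
  sorted[3] = dle6F$poo  (last char: 'o')
  sorted[4] = e6F$poodl  (last char: 'l')
  sorted[5] = le6F$pood  (last char: 'd')
  sorted[6] = odle6F$po  (last char: 'o')
  sorted[7] = oodle6F$p  (last char: 'p')
  sorted[8] = poodle6F$  (last char: '$')
Last column: Fe6oldop$
Original string S is at sorted index 8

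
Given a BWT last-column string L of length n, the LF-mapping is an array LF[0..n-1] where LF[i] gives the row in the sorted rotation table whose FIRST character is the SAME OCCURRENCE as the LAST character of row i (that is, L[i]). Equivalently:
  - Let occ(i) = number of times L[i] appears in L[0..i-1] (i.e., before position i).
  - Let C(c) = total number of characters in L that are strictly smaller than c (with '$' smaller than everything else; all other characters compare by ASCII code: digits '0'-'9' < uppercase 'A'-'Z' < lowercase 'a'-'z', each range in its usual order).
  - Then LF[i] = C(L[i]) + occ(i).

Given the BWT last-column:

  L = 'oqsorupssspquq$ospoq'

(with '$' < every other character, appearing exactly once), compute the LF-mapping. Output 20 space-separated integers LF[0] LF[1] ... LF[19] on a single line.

Char counts: '$':1, 'o':4, 'p':3, 'q':4, 'r':1, 's':5, 'u':2
C (first-col start): C('$')=0, C('o')=1, C('p')=5, C('q')=8, C('r')=12, C('s')=13, C('u')=18
L[0]='o': occ=0, LF[0]=C('o')+0=1+0=1
L[1]='q': occ=0, LF[1]=C('q')+0=8+0=8
L[2]='s': occ=0, LF[2]=C('s')+0=13+0=13
L[3]='o': occ=1, LF[3]=C('o')+1=1+1=2
L[4]='r': occ=0, LF[4]=C('r')+0=12+0=12
L[5]='u': occ=0, LF[5]=C('u')+0=18+0=18
L[6]='p': occ=0, LF[6]=C('p')+0=5+0=5
L[7]='s': occ=1, LF[7]=C('s')+1=13+1=14
L[8]='s': occ=2, LF[8]=C('s')+2=13+2=15
L[9]='s': occ=3, LF[9]=C('s')+3=13+3=16
L[10]='p': occ=1, LF[10]=C('p')+1=5+1=6
L[11]='q': occ=1, LF[11]=C('q')+1=8+1=9
L[12]='u': occ=1, LF[12]=C('u')+1=18+1=19
L[13]='q': occ=2, LF[13]=C('q')+2=8+2=10
L[14]='$': occ=0, LF[14]=C('$')+0=0+0=0
L[15]='o': occ=2, LF[15]=C('o')+2=1+2=3
L[16]='s': occ=4, LF[16]=C('s')+4=13+4=17
L[17]='p': occ=2, LF[17]=C('p')+2=5+2=7
L[18]='o': occ=3, LF[18]=C('o')+3=1+3=4
L[19]='q': occ=3, LF[19]=C('q')+3=8+3=11

Answer: 1 8 13 2 12 18 5 14 15 16 6 9 19 10 0 3 17 7 4 11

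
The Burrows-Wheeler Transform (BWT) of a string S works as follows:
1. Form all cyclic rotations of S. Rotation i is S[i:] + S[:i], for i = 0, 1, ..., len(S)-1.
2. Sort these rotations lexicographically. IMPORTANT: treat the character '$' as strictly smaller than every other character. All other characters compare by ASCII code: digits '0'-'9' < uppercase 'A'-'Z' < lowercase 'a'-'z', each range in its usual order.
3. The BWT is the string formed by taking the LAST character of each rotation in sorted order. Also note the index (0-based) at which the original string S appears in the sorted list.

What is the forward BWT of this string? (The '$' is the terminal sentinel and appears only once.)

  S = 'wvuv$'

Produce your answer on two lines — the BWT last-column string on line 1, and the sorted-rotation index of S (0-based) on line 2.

All 5 rotations (rotation i = S[i:]+S[:i]):
  rot[0] = wvuv$
  rot[1] = vuv$w
  rot[2] = uv$wv
  rot[3] = v$wvu
  rot[4] = $wvuv
Sorted (with $ < everything):
  sorted[0] = $wvuv  (last char: 'v')
  sorted[1] = uv$wv  (last char: 'v')
  sorted[2] = v$wvu  (last char: 'u')
  sorted[3] = vuv$w  (last char: 'w')
  sorted[4] = wvuv$  (last char: '$')
Last column: vvuw$
Original string S is at sorted index 4

Answer: vvuw$
4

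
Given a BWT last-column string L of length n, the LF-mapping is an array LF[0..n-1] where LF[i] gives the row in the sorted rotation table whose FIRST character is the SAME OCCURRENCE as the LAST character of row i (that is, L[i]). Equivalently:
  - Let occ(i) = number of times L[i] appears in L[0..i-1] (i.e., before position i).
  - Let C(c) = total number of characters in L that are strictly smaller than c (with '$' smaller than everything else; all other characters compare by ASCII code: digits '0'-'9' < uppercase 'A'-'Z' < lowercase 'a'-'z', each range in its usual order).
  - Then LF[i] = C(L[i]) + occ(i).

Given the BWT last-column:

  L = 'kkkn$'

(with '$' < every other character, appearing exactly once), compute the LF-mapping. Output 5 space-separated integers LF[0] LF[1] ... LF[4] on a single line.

Char counts: '$':1, 'k':3, 'n':1
C (first-col start): C('$')=0, C('k')=1, C('n')=4
L[0]='k': occ=0, LF[0]=C('k')+0=1+0=1
L[1]='k': occ=1, LF[1]=C('k')+1=1+1=2
L[2]='k': occ=2, LF[2]=C('k')+2=1+2=3
L[3]='n': occ=0, LF[3]=C('n')+0=4+0=4
L[4]='$': occ=0, LF[4]=C('$')+0=0+0=0

Answer: 1 2 3 4 0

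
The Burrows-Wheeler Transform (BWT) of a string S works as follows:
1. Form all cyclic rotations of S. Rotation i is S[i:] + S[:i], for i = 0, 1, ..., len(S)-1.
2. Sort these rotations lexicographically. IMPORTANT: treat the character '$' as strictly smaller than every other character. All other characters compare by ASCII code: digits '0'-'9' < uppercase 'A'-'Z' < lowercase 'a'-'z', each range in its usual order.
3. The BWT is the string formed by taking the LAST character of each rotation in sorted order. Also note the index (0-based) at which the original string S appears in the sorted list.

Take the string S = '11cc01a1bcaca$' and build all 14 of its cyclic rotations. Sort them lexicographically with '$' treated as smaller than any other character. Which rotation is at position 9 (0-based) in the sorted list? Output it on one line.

All 14 rotations (rotation i = S[i:]+S[:i]):
  rot[0] = 11cc01a1bcaca$
  rot[1] = 1cc01a1bcaca$1
  rot[2] = cc01a1bcaca$11
  rot[3] = c01a1bcaca$11c
  rot[4] = 01a1bcaca$11cc
  rot[5] = 1a1bcaca$11cc0
  rot[6] = a1bcaca$11cc01
  rot[7] = 1bcaca$11cc01a
  rot[8] = bcaca$11cc01a1
  rot[9] = caca$11cc01a1b
  rot[10] = aca$11cc01a1bc
  rot[11] = ca$11cc01a1bca
  rot[12] = a$11cc01a1bcac
  rot[13] = $11cc01a1bcaca
Sorted (with $ < everything):
  sorted[0] = $11cc01a1bcaca
  sorted[1] = 01a1bcaca$11cc
  sorted[2] = 11cc01a1bcaca$
  sorted[3] = 1a1bcaca$11cc0
  sorted[4] = 1bcaca$11cc01a
  sorted[5] = 1cc01a1bcaca$1
  sorted[6] = a$11cc01a1bcac
  sorted[7] = a1bcaca$11cc01
  sorted[8] = aca$11cc01a1bc
  sorted[9] = bcaca$11cc01a1
  sorted[10] = c01a1bcaca$11c
  sorted[11] = ca$11cc01a1bca
  sorted[12] = caca$11cc01a1b
  sorted[13] = cc01a1bcaca$11
sorted[9] = bcaca$11cc01a1

Answer: bcaca$11cc01a1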